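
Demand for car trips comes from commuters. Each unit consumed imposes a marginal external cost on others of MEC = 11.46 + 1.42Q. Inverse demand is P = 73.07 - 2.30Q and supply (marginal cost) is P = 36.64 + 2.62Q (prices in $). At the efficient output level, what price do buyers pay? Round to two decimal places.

P = $64.01

Social marginal benefit = demand − MEC = 61.61 - 3.72Q.
Set SMB = MC: 61.61 - 3.72Q = 36.64 + 2.62Q → Q* = 3.9385.
Consumer price on the demand curve at Q*: 73.07 − 2.30×3.9385 = 64.0115.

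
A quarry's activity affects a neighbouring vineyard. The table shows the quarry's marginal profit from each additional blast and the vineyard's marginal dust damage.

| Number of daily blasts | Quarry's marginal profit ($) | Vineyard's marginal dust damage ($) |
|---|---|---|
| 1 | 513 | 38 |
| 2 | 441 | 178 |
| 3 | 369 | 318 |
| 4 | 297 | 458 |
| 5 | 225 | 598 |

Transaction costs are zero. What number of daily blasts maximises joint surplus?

Bargaining reaches the level where marginal profit last exceeds marginal dust damage.
That holds through level 3 (369 ≥ 318) but not at 4 (297 < 458).

3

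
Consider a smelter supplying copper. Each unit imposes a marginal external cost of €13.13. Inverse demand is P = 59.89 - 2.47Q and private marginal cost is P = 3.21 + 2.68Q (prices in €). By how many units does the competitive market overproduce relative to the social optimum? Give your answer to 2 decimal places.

2.55 units

Market equilibrium (private): 3.21 + 2.68Q = 59.89 - 2.47Q → Q_m = 11.0058.
Social marginal cost = private MC + MEC = 16.34 + 2.68Q.
Set SMC = demand: 16.34 + 2.68Q = 59.89 - 2.47Q → Q* = 8.4563.
Gap = |11.0058 − 8.4563| = 2.5495.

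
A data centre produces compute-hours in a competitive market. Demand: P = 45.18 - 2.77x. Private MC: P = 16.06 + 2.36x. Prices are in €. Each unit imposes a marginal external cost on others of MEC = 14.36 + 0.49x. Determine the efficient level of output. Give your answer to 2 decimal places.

x* = 2.63

Social marginal cost = private MC + MEC = 30.42 + 2.85x.
Set SMC = demand: 30.42 + 2.85x = 45.18 - 2.77x → x* = 2.6263.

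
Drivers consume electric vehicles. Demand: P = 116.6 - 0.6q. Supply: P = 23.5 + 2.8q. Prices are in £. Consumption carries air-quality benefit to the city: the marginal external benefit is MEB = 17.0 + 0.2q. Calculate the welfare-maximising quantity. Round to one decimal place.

q* = 34.4

Social marginal benefit = demand + MEB = 133.6 - 0.4q.
Set SMB = MC: 133.6 - 0.4q = 23.5 + 2.8q → q* = 34.4063.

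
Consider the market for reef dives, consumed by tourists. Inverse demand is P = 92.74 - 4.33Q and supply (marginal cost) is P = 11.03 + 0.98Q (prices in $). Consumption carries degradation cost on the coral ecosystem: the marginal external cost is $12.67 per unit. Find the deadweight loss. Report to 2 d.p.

DWL = $15.12

Market equilibrium (private): 11.03 + 0.98Q = 92.74 - 4.33Q → Q_m = 15.3879.
Social marginal benefit = demand − MEC = 80.07 - 4.33Q.
Set SMB = MC: 80.07 - 4.33Q = 11.03 + 0.98Q → Q* = 13.0019.
The loss is the area between SMB and MC from Q* to Q_m; with linear curves that's a triangle of height MEC(Q_m).
DWL = ½ × 2.3860 × 12.6700 = 15.1153.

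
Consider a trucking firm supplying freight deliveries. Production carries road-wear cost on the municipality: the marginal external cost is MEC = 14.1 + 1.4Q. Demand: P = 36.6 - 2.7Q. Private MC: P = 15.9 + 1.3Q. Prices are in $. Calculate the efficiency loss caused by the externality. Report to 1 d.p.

Market equilibrium (private): 15.9 + 1.3Q = 36.6 - 2.7Q → Q_m = 5.1750.
Social marginal cost = private MC + MEC = 30.0 + 2.7Q.
Set SMC = demand: 30.0 + 2.7Q = 36.6 - 2.7Q → Q* = 1.2222.
Between Q* and Q_m the wedge SMC − demand runs linearly from 0 to MEC(Q_m), so the loss is a triangle.
DWL = ½ × 3.9528 × 21.3450 = 42.1863.

DWL = $42.2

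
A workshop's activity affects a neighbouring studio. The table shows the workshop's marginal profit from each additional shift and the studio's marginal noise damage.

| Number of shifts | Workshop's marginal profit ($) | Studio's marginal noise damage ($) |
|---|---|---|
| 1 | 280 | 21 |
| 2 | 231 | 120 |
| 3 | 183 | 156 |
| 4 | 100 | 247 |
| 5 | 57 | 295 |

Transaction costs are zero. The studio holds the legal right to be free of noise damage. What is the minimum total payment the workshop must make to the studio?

$297

Efficient level: marginal profit ≥ marginal noise damage through level 3, so k* = 3.
With the studio holding the right, the workshop must at least compensate total damage at k*: 21 + 120 + 156 = 297.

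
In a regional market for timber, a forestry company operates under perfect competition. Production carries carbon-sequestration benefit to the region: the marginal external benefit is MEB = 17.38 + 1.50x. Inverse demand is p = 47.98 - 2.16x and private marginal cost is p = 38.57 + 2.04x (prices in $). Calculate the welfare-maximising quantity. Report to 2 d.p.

x* = 9.92

Social marginal cost = private MC − MEB = 21.19 + 0.54x.
Set SMC = demand: 21.19 + 0.54x = 47.98 - 2.16x → x* = 9.9222.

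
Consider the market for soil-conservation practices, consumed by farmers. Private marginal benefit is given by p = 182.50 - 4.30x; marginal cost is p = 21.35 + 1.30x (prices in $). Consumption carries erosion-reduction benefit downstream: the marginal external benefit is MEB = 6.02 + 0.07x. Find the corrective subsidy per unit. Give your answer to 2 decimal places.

subsidy = $8.14 per unit

Social marginal benefit = demand + MEB = 188.52 - 4.23x.
Set SMB = MC: 188.52 - 4.23x = 21.35 + 1.30x → x* = 30.2297.
The Pigouvian subsidy equals MEB at x*: 6.02 + 0.07×30.2297 = 8.1361.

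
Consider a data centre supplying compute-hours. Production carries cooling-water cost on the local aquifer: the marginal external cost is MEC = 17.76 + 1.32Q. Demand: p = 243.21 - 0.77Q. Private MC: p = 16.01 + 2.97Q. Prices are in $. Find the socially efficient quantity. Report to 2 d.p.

Q* = 41.39

Social marginal cost = private MC + MEC = 33.77 + 4.29Q.
Set SMC = demand: 33.77 + 4.29Q = 243.21 - 0.77Q → Q* = 41.3913.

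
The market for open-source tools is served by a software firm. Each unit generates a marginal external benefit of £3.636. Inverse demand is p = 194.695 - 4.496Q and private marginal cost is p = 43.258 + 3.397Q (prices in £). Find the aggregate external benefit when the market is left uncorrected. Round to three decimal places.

£69.761

Market equilibrium (private): 43.258 + 3.397Q = 194.695 - 4.496Q → Q_m = 19.1862.
Total external benefit = MEB × Q_m = 3.636 × 19.1862 = 69.7610.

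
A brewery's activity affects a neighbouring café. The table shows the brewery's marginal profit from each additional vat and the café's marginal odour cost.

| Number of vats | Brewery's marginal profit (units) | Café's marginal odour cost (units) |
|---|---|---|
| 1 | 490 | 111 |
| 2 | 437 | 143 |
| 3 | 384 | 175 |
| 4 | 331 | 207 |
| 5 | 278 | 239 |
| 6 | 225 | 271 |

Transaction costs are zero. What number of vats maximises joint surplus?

Bargaining reaches the level where marginal profit last exceeds marginal odour cost.
That holds through level 5 (278 ≥ 239) but not at 6 (225 < 271).

5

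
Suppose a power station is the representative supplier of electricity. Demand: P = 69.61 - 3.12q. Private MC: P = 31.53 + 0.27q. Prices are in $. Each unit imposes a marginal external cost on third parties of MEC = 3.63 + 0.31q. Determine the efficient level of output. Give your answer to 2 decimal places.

q* = 9.31

Social marginal cost = private MC + MEC = 35.16 + 0.58q.
Set SMC = demand: 35.16 + 0.58q = 69.61 - 3.12q → q* = 9.3108.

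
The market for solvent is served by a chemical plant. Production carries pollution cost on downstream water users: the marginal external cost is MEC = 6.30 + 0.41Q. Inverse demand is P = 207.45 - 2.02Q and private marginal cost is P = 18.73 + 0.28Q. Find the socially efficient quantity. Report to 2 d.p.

Q* = 67.31

Social marginal cost = private MC + MEC = 25.03 + 0.69Q.
Set SMC = demand: 25.03 + 0.69Q = 207.45 - 2.02Q → Q* = 67.3137.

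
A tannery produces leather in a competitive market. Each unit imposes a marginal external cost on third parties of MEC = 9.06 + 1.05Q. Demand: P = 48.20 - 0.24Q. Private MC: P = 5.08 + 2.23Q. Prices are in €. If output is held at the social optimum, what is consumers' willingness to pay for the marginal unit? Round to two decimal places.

Social marginal cost = private MC + MEC = 14.14 + 3.28Q.
Set SMC = demand: 14.14 + 3.28Q = 48.20 - 0.24Q → Q* = 9.6761.
Consumer price on the demand curve at Q*: 48.20 − 0.24×9.6761 = 45.8777.

P = €45.88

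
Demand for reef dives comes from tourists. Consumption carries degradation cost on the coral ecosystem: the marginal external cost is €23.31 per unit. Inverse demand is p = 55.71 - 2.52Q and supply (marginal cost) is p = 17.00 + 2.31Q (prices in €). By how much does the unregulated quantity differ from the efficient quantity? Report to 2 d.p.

4.83 units

Market equilibrium (private): 17.00 + 2.31Q = 55.71 - 2.52Q → Q_m = 8.0145.
Social marginal benefit = demand − MEC = 32.40 - 2.52Q.
Set SMB = MC: 32.40 - 2.52Q = 17.00 + 2.31Q → Q* = 3.1884.
Gap = |8.0145 − 3.1884| = 4.8261.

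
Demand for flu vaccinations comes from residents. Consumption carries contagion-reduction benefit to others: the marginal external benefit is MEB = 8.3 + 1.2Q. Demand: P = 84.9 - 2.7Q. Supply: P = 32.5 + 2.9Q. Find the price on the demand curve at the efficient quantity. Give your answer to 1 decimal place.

P = 47.7

Social marginal benefit = demand + MEB = 93.2 - 1.5Q.
Set SMB = MC: 93.2 - 1.5Q = 32.5 + 2.9Q → Q* = 13.7955.
Consumer price on the demand curve at Q*: 84.9 − 2.7×13.7955 = 47.6522.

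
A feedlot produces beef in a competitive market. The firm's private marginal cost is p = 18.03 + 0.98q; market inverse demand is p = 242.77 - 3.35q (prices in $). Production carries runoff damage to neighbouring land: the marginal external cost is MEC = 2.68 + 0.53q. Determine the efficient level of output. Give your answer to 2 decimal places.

Social marginal cost = private MC + MEC = 20.71 + 1.51q.
Set SMC = demand: 20.71 + 1.51q = 242.77 - 3.35q → q* = 45.6914.

q* = 45.69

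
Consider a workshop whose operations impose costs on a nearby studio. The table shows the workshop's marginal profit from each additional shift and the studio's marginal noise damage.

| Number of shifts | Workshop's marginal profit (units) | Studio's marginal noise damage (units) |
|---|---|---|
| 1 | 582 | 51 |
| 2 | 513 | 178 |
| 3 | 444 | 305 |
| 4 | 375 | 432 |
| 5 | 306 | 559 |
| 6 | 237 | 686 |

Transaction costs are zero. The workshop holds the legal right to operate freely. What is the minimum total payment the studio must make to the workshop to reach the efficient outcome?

Left alone the workshop would choose level 6 (marginal profit stays positive).
Efficient level: k* = 3 (marginal profit ≥ marginal noise damage through 3).
The studio must at least cover the workshop's forgone profit from cutting 6→3: 375 + 306 + 237 = 918.

918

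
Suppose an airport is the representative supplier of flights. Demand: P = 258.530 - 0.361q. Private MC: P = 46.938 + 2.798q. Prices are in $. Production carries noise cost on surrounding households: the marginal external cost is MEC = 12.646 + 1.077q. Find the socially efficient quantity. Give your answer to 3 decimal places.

Social marginal cost = private MC + MEC = 59.584 + 3.875q.
Set SMC = demand: 59.584 + 3.875q = 258.530 - 0.361q → q* = 46.9655.

q* = 46.966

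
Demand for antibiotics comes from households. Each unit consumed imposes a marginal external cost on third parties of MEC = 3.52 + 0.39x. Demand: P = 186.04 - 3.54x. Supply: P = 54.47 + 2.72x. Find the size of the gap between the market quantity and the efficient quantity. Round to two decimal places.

1.76 units

Market equilibrium (private): 54.47 + 2.72x = 186.04 - 3.54x → x_m = 21.0176.
Social marginal benefit = demand − MEC = 182.52 - 3.93x.
Set SMB = MC: 182.52 - 3.93x = 54.47 + 2.72x → x* = 19.2556.
Gap = |21.0176 − 19.2556| = 1.7620.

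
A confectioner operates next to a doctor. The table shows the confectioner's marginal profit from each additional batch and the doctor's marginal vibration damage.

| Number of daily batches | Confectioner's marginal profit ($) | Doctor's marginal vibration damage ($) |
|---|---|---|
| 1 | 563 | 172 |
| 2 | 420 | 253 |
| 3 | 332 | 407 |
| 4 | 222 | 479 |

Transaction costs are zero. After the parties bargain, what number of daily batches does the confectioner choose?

2

Bargaining reaches the level where marginal profit last exceeds marginal vibration damage.
That holds through level 2 (420 ≥ 253) but not at 3 (332 < 407).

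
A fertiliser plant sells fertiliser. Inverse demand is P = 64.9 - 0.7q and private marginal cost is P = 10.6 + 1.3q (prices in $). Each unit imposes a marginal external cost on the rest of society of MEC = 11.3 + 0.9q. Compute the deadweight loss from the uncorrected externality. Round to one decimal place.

DWL = $220.2

Market equilibrium (private): 10.6 + 1.3q = 64.9 - 0.7q → q_m = 27.1500.
Social marginal cost = private MC + MEC = 21.9 + 2.2q.
Set SMC = demand: 21.9 + 2.2q = 64.9 - 0.7q → q* = 14.8276.
The welfare-loss triangle has base |q_m − q*| and height MEC(q_m) (the vertical gap between SMC and demand is zero at q* and MEC at q_m).
DWL = ½ × 12.3224 × 35.7350 = 220.1705.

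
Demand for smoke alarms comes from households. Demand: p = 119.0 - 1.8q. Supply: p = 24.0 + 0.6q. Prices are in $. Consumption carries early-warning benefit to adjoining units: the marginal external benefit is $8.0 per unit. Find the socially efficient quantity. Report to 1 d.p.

Social marginal benefit = demand + MEB = 127.0 - 1.8q.
Set SMB = MC: 127.0 - 1.8q = 24.0 + 0.6q → q* = 42.9167.

q* = 42.9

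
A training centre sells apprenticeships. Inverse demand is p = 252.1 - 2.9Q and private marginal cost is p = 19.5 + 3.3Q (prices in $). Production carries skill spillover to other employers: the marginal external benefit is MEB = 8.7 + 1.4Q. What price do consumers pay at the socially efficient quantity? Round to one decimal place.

P = $106.3

Social marginal cost = private MC − MEB = 10.8 + 1.9Q.
Set SMC = demand: 10.8 + 1.9Q = 252.1 - 2.9Q → Q* = 50.2708.
Consumer price on the demand curve at Q*: 252.1 − 2.9×50.2708 = 106.3147.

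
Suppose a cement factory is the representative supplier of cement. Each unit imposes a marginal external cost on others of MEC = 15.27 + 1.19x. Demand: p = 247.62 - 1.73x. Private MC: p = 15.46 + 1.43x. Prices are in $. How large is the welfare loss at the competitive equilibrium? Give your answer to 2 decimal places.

DWL = $1212.27

Market equilibrium (private): 15.46 + 1.43x = 247.62 - 1.73x → x_m = 73.4684.
Social marginal cost = private MC + MEC = 30.73 + 2.62x.
Set SMC = demand: 30.73 + 2.62x = 247.62 - 1.73x → x* = 49.8598.
The loss is the area between SMC and demand from x* to x_m; with linear curves that's a triangle of height MEC(x_m).
DWL = ½ × 23.6086 × 102.6973 = 1212.2697.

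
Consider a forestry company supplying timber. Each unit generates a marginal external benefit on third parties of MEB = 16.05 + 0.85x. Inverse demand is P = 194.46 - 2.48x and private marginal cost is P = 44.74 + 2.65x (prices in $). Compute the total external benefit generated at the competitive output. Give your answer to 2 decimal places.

Market equilibrium (private): 44.74 + 2.65x = 194.46 - 2.48x → x_m = 29.1852.
Total external benefit = ∫₀^{x_m} (16.05 + 0.85x) dx = 16.05×29.1852 + ½×0.85×29.1852² = 830.4272.

$830.43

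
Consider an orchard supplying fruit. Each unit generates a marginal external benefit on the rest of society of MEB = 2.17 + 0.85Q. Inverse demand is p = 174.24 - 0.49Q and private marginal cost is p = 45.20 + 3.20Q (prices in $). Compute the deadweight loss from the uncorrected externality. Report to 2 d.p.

DWL = $179.10

Market equilibrium (private): 45.20 + 3.20Q = 174.24 - 0.49Q → Q_m = 34.9702.
Social marginal cost = private MC − MEB = 43.03 + 2.35Q.
Set SMC = demand: 43.03 + 2.35Q = 174.24 - 0.49Q → Q* = 46.2007.
The welfare-loss triangle has base |Q_m − Q*| and height MEB(Q_m) (the vertical gap between SMC and demand is zero at Q* and MEB at Q_m).
DWL = ½ × 11.2305 × 31.8947 = 179.0967.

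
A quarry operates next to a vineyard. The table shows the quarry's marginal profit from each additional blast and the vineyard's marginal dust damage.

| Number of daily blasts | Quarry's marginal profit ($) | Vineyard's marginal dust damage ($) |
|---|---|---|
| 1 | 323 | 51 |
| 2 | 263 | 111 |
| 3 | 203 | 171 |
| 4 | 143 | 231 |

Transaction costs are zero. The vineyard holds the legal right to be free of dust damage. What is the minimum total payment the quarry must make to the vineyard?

$333

Efficient level: marginal profit ≥ marginal dust damage through level 3, so k* = 3.
With the vineyard holding the right, the quarry must at least compensate total damage at k*: 51 + 111 + 171 = 333.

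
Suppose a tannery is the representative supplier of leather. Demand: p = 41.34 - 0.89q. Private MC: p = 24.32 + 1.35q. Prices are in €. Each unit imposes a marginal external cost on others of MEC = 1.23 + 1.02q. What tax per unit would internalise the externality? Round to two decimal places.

Social marginal cost = private MC + MEC = 25.55 + 2.37q.
Set SMC = demand: 25.55 + 2.37q = 41.34 - 0.89q → q* = 4.8436.
The Pigouvian tax equals MEC at q*: 1.23 + 1.02×4.8436 = 6.1705.

tax = €6.17 per unit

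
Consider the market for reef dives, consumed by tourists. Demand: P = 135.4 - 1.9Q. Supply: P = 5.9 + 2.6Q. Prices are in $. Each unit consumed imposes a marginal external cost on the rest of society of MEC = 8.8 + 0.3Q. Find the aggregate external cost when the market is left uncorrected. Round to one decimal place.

Market equilibrium (private): 5.9 + 2.6Q = 135.4 - 1.9Q → Q_m = 28.7778.
Total external cost = ∫₀^{Q_m} (8.8 + 0.3Q) dQ = 8.8×28.7778 + ½×0.3×28.7778² = 377.4689.

$377.5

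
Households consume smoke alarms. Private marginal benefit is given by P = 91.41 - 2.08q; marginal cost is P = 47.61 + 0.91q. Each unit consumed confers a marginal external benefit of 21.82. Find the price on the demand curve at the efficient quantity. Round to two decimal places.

Social marginal benefit = demand + MEB = 113.23 - 2.08q.
Set SMB = MC: 113.23 - 2.08q = 47.61 + 0.91q → q* = 21.9465.
Consumer price on the demand curve at q*: 91.41 − 2.08×21.9465 = 45.7613.

P = 45.76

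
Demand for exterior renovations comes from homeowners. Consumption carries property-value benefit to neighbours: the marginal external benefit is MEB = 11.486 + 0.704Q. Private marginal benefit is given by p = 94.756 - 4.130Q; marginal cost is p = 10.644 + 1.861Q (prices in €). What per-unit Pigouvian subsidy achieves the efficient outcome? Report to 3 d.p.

Social marginal benefit = demand + MEB = 106.242 - 3.426Q.
Set SMB = MC: 106.242 - 3.426Q = 10.644 + 1.861Q → Q* = 18.0817.
The Pigouvian subsidy equals MEB at Q*: 11.486 + 0.704×18.0817 = 24.2155.

subsidy = €24.216 per unit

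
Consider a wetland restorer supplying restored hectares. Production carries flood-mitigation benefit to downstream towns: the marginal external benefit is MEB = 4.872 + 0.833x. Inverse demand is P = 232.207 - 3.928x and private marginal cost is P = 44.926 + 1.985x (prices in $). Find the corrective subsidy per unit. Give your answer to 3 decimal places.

Social marginal cost = private MC − MEB = 40.054 + 1.152x.
Set SMC = demand: 40.054 + 1.152x = 232.207 - 3.928x → x* = 37.8254.
The Pigouvian subsidy equals MEB at x*: 4.872 + 0.833×37.8254 = 36.3806.

subsidy = $36.381 per unit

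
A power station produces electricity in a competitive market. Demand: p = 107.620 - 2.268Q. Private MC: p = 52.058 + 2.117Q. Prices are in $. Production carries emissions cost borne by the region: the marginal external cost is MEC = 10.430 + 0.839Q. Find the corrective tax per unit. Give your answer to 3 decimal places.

Social marginal cost = private MC + MEC = 62.488 + 2.956Q.
Set SMC = demand: 62.488 + 2.956Q = 107.620 - 2.268Q → Q* = 8.6394.
The Pigouvian tax equals MEC at Q*: 10.430 + 0.839×8.6394 = 17.6785.

tax = $17.678 per unit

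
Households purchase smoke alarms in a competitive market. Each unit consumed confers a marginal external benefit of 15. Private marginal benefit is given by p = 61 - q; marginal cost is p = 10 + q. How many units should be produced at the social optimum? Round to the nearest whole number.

q* = 33

Social marginal benefit = demand + MEB = 76 - q.
Set SMB = MC: 76 - q = 10 + q → q* = 33.0000.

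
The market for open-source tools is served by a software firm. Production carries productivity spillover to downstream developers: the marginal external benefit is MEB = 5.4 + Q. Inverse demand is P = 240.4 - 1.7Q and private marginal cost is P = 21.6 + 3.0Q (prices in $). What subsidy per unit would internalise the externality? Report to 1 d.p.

Social marginal cost = private MC − MEB = 16.2 + 2.0Q.
Set SMC = demand: 16.2 + 2.0Q = 240.4 - 1.7Q → Q* = 60.5946.
The Pigouvian subsidy equals MEB at Q*: 5.4 + 1.0×60.5946 = 65.9946.

subsidy = $66.0 per unit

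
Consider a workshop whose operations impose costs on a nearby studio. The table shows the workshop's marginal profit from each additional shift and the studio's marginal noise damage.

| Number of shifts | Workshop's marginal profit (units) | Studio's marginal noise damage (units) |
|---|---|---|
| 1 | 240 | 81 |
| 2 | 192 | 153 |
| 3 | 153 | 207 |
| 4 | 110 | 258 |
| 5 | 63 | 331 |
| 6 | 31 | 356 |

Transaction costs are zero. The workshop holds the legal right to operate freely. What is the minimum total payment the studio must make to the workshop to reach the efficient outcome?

Left alone the workshop would choose level 6 (marginal profit stays positive).
Efficient level: k* = 2 (marginal profit ≥ marginal noise damage through 2).
The studio must at least cover the workshop's forgone profit from cutting 6→2: 153 + 110 + 63 + 31 = 357.

357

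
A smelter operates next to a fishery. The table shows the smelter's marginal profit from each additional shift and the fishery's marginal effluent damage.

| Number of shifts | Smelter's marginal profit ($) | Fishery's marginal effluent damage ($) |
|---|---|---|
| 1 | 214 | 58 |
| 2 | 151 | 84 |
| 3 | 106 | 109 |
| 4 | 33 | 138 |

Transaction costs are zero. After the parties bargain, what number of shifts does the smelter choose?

2

Bargaining reaches the level where marginal profit last exceeds marginal effluent damage.
That holds through level 2 (151 ≥ 84) but not at 3 (106 < 109).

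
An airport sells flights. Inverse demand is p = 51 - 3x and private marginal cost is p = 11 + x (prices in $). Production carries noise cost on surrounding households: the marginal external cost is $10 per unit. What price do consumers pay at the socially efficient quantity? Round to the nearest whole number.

P = $29

Social marginal cost = private MC + MEC = 21 + x.
Set SMC = demand: 21 + x = 51 - 3x → x* = 7.5000.
Consumer price on the demand curve at x*: 51 − 3×7.5000 = 28.5000.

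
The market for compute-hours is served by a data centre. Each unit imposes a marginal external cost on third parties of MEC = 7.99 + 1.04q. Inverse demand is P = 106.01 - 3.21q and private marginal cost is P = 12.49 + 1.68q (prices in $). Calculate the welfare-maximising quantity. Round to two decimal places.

q* = 14.42

Social marginal cost = private MC + MEC = 20.48 + 2.72q.
Set SMC = demand: 20.48 + 2.72q = 106.01 - 3.21q → q* = 14.4233.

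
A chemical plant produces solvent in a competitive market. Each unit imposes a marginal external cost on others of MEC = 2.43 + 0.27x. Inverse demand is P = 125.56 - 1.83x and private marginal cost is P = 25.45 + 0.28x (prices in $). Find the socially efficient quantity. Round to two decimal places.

x* = 41.04

Social marginal cost = private MC + MEC = 27.88 + 0.55x.
Set SMC = demand: 27.88 + 0.55x = 125.56 - 1.83x → x* = 41.0420.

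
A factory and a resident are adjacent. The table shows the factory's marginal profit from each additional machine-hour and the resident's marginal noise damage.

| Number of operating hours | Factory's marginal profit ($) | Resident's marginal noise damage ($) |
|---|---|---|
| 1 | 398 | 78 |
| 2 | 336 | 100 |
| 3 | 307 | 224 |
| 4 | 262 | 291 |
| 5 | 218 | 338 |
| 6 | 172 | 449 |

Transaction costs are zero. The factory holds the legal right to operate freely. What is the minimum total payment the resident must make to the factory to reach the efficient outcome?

$652

Left alone the factory would choose level 6 (marginal profit stays positive).
Efficient level: k* = 3 (marginal profit ≥ marginal noise damage through 3).
The resident must at least cover the factory's forgone profit from cutting 6→3: 262 + 218 + 172 = 652.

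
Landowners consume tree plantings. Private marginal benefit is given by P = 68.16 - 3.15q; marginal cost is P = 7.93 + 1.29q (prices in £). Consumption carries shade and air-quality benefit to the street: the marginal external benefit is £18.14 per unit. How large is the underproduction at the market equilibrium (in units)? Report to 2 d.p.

Market equilibrium (private): 7.93 + 1.29q = 68.16 - 3.15q → q_m = 13.5653.
Social marginal benefit = demand + MEB = 86.30 - 3.15q.
Set SMB = MC: 86.30 - 3.15q = 7.93 + 1.29q → q* = 17.6509.
Gap = |13.5653 − 17.6509| = 4.0856.

4.09 units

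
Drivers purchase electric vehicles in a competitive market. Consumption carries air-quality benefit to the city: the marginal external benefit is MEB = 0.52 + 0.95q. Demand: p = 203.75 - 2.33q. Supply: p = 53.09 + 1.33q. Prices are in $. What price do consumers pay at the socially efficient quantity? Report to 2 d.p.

P = $73.77

Social marginal benefit = demand + MEB = 204.27 - 1.38q.
Set SMB = MC: 204.27 - 1.38q = 53.09 + 1.33q → q* = 55.7860.
Consumer price on the demand curve at q*: 203.75 − 2.33×55.7860 = 73.7686.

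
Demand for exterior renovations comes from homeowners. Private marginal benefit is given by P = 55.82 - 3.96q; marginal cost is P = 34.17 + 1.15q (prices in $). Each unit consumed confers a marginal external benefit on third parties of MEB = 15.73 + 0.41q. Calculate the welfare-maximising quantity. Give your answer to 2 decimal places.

q* = 7.95

Social marginal benefit = demand + MEB = 71.55 - 3.55q.
Set SMB = MC: 71.55 - 3.55q = 34.17 + 1.15q → q* = 7.9532.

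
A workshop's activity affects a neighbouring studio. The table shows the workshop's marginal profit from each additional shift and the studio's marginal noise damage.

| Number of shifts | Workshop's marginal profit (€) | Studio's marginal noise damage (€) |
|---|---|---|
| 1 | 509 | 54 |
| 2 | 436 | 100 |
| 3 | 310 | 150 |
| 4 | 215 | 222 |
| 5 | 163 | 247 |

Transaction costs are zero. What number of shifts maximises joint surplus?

Bargaining reaches the level where marginal profit last exceeds marginal noise damage.
That holds through level 3 (310 ≥ 150) but not at 4 (215 < 222).

3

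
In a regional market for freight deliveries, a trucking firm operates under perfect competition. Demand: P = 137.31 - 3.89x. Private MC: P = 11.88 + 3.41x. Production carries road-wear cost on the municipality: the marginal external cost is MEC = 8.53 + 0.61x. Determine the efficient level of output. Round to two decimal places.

x* = 14.78

Social marginal cost = private MC + MEC = 20.41 + 4.02x.
Set SMC = demand: 20.41 + 4.02x = 137.31 - 3.89x → x* = 14.7788.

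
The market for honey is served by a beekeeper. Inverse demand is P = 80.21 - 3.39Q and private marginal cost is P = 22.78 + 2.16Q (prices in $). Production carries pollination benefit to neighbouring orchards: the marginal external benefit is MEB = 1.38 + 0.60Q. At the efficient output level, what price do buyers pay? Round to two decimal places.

Social marginal cost = private MC − MEB = 21.40 + 1.56Q.
Set SMC = demand: 21.40 + 1.56Q = 80.21 - 3.39Q → Q* = 11.8808.
Consumer price on the demand curve at Q*: 80.21 − 3.39×11.8808 = 39.9341.

P = $39.93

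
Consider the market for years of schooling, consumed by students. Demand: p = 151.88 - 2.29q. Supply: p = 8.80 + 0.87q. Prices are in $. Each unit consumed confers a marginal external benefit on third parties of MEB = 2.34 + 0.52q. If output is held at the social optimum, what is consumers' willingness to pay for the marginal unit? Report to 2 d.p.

P = $25.74

Social marginal benefit = demand + MEB = 154.22 - 1.77q.
Set SMB = MC: 154.22 - 1.77q = 8.80 + 0.87q → q* = 55.0833.
Consumer price on the demand curve at q*: 151.88 − 2.29×55.0833 = 25.7392.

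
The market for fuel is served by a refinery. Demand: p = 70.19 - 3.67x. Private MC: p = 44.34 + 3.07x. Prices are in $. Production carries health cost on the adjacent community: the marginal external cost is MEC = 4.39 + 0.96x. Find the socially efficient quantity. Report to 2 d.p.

Social marginal cost = private MC + MEC = 48.73 + 4.03x.
Set SMC = demand: 48.73 + 4.03x = 70.19 - 3.67x → x* = 2.7870.

x* = 2.79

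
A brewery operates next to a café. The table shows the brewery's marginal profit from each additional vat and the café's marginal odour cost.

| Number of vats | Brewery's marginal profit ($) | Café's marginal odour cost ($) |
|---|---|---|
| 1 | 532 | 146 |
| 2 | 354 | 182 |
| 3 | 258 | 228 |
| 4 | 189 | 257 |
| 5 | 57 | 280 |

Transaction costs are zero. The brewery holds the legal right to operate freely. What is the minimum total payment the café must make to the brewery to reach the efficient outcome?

$246

Left alone the brewery would choose level 5 (marginal profit stays positive).
Efficient level: k* = 3 (marginal profit ≥ marginal odour cost through 3).
The café must at least cover the brewery's forgone profit from cutting 5→3: 189 + 57 = 246.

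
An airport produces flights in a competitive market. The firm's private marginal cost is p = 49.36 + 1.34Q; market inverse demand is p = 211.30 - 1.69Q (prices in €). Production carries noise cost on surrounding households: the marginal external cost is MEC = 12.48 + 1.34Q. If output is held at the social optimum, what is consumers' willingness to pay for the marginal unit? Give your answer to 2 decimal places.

Social marginal cost = private MC + MEC = 61.84 + 2.68Q.
Set SMC = demand: 61.84 + 2.68Q = 211.30 - 1.69Q → Q* = 34.2014.
Consumer price on the demand curve at Q*: 211.30 − 1.69×34.2014 = 153.4996.

P = €153.50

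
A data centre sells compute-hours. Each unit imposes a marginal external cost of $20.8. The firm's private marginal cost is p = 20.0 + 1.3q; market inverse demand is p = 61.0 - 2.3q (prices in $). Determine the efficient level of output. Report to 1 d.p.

q* = 5.6

Social marginal cost = private MC + MEC = 40.8 + 1.3q.
Set SMC = demand: 40.8 + 1.3q = 61.0 - 2.3q → q* = 5.6111.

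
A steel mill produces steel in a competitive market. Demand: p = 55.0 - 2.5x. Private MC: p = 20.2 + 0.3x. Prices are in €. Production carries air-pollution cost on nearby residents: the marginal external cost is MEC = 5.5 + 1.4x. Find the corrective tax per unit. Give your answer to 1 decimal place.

Social marginal cost = private MC + MEC = 25.7 + 1.7x.
Set SMC = demand: 25.7 + 1.7x = 55.0 - 2.5x → x* = 6.9762.
The Pigouvian tax equals MEC at x*: 5.5 + 1.4×6.9762 = 15.2667.

tax = €15.3 per unit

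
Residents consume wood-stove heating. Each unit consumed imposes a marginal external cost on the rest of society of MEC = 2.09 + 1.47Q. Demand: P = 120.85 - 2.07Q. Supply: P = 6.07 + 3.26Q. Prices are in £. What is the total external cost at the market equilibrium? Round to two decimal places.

Market equilibrium (private): 6.07 + 3.26Q = 120.85 - 2.07Q → Q_m = 21.5347.
Total external cost = ∫₀^{Q_m} (2.09 + 1.47Q) dQ = 2.09×21.5347 + ½×1.47×21.5347² = 385.8589.

£385.86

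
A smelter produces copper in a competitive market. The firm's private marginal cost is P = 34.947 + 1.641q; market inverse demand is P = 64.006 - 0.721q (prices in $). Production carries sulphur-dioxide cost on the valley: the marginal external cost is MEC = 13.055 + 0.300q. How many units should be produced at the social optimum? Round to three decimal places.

Social marginal cost = private MC + MEC = 48.002 + 1.941q.
Set SMC = demand: 48.002 + 1.941q = 64.006 - 0.721q → q* = 6.0120.

q* = 6.012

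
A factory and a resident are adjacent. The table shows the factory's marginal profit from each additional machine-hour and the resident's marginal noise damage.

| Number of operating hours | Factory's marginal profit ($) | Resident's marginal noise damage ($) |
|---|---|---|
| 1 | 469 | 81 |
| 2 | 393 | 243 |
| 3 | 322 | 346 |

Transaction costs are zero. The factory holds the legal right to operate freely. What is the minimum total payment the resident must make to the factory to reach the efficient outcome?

Left alone the factory would choose level 3 (marginal profit stays positive).
Efficient level: k* = 2 (marginal profit ≥ marginal noise damage through 2).
The resident must at least cover the factory's forgone profit from cutting 3→2: 322 = 322.

$322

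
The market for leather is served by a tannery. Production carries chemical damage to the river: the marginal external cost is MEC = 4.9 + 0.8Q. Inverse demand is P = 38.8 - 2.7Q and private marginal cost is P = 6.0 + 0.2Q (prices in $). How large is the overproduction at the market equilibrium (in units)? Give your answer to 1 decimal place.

Market equilibrium (private): 6.0 + 0.2Q = 38.8 - 2.7Q → Q_m = 11.3103.
Social marginal cost = private MC + MEC = 10.9 + Q.
Set SMC = demand: 10.9 + Q = 38.8 - 2.7Q → Q* = 7.5405.
Gap = |11.3103 − 7.5405| = 3.7698.

3.8 units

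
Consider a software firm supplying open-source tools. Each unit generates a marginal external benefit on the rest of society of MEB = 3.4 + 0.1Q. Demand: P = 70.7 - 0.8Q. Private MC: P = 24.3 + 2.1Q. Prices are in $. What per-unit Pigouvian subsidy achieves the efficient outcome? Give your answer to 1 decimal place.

subsidy = $5.2 per unit

Social marginal cost = private MC − MEB = 20.9 + 2.0Q.
Set SMC = demand: 20.9 + 2.0Q = 70.7 - 0.8Q → Q* = 17.7857.
The Pigouvian subsidy equals MEB at Q*: 3.4 + 0.1×17.7857 = 5.1786.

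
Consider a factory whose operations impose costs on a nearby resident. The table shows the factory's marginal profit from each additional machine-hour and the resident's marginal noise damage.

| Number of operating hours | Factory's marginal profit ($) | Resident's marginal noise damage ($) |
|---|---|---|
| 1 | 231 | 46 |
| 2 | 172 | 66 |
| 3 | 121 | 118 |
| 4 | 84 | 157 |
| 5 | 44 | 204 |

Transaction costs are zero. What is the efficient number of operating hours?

Bargaining reaches the level where marginal profit last exceeds marginal noise damage.
That holds through level 3 (121 ≥ 118) but not at 4 (84 < 157).

3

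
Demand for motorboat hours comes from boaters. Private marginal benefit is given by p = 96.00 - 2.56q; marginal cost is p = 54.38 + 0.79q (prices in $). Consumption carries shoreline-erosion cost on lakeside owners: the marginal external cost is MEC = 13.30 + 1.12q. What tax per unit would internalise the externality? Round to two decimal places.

tax = $20.40 per unit

Social marginal benefit = demand − MEC = 82.70 - 3.68q.
Set SMB = MC: 82.70 - 3.68q = 54.38 + 0.79q → q* = 6.3356.
The Pigouvian tax equals MEC at q*: 13.30 + 1.12×6.3356 = 20.3959.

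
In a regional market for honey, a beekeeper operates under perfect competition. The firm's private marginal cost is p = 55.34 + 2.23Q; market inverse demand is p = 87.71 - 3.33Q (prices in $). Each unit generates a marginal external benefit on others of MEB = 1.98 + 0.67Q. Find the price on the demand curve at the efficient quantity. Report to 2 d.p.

P = $64.32

Social marginal cost = private MC − MEB = 53.36 + 1.56Q.
Set SMC = demand: 53.36 + 1.56Q = 87.71 - 3.33Q → Q* = 7.0245.
Consumer price on the demand curve at Q*: 87.71 − 3.33×7.0245 = 64.3184.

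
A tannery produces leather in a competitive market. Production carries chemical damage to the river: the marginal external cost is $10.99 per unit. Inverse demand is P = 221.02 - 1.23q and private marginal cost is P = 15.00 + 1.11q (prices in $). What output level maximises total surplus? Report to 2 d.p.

Social marginal cost = private MC + MEC = 25.99 + 1.11q.
Set SMC = demand: 25.99 + 1.11q = 221.02 - 1.23q → q* = 83.3462.

q* = 83.35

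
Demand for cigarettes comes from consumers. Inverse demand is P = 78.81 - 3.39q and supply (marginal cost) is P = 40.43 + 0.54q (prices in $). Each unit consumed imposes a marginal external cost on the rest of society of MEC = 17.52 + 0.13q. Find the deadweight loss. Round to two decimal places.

DWL = $43.48

Market equilibrium (private): 40.43 + 0.54q = 78.81 - 3.39q → q_m = 9.7659.
Social marginal benefit = demand − MEC = 61.29 - 3.52q.
Set SMB = MC: 61.29 - 3.52q = 40.43 + 0.54q → q* = 5.1379.
Between q* and q_m the wedge MC − SMB runs linearly from 0 to MEC(q_m), so the loss is a triangle.
DWL = ½ × 4.6280 × 18.7896 = 43.4791.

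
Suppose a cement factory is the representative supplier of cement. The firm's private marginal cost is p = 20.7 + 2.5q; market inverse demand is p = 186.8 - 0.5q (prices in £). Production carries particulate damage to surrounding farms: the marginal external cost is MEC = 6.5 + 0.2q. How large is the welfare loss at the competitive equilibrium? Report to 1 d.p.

Market equilibrium (private): 20.7 + 2.5q = 186.8 - 0.5q → q_m = 55.3667.
Social marginal cost = private MC + MEC = 27.2 + 2.7q.
Set SMC = demand: 27.2 + 2.7q = 186.8 - 0.5q → q* = 49.8750.
Height of the DWL triangle at q_m is SMC(q_m) − demand(q_m) = MEC(q_m) = 17.5733.
DWL = ½ × 5.4917 × 17.5733 = 48.2536.

DWL = £48.3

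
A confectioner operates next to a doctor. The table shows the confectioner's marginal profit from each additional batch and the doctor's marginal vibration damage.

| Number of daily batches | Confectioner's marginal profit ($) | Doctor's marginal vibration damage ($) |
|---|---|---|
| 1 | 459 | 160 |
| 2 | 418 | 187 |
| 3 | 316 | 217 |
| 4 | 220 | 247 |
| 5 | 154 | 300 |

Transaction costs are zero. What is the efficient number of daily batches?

3

Bargaining reaches the level where marginal profit last exceeds marginal vibration damage.
That holds through level 3 (316 ≥ 217) but not at 4 (220 < 247).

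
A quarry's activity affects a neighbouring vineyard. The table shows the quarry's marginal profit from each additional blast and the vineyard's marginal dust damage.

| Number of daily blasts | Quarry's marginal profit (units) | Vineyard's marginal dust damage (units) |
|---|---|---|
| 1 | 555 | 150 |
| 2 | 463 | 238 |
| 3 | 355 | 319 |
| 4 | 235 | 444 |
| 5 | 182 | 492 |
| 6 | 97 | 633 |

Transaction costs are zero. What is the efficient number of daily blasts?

Bargaining reaches the level where marginal profit last exceeds marginal dust damage.
That holds through level 3 (355 ≥ 319) but not at 4 (235 < 444).

3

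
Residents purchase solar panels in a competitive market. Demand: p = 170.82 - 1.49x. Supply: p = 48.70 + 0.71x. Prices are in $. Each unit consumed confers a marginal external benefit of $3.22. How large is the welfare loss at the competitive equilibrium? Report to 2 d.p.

Market equilibrium (private): 48.70 + 0.71x = 170.82 - 1.49x → x_m = 55.5091.
Social marginal benefit = demand + MEB = 174.04 - 1.49x.
Set SMB = MC: 174.04 - 1.49x = 48.70 + 0.71x → x* = 56.9727.
The welfare-loss triangle has base |x_m − x*| and height MEB(x_m) (the vertical gap between SMB and MC is zero at x* and MEB at x_m).
DWL = ½ × 1.4636 × 3.2200 = 2.3564.

DWL = $2.36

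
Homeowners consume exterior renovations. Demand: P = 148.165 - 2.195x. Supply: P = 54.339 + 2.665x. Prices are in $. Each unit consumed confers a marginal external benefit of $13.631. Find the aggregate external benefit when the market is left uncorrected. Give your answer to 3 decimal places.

Market equilibrium (private): 54.339 + 2.665x = 148.165 - 2.195x → x_m = 19.3058.
Total external benefit = MEB × x_m = 13.631 × 19.3058 = 263.1574.

$263.157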